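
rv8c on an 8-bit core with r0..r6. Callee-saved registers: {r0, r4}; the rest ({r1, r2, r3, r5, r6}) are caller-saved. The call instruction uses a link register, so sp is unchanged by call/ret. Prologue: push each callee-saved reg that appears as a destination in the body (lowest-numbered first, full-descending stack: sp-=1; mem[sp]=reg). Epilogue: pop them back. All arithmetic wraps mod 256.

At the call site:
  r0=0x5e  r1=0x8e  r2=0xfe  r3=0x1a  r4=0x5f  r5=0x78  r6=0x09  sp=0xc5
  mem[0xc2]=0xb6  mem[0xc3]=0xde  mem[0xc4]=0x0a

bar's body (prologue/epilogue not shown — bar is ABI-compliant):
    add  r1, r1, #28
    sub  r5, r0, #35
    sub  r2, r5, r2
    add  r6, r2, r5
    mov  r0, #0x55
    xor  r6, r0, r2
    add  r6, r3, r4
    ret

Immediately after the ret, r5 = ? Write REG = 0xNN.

REG = 0x3b

prologue: push r0 -> mem[0xc4]=0x5e, sp=0xc4
body[0] add  r1, r1, #28 -> r1=0xaa
body[1] sub  r5, r0, #35 -> r5=0x3b
body[2] sub  r2, r5, r2 -> r2=0x3d
body[3] add  r6, r2, r5 -> r6=0x78
body[4] mov  r0, #0x55 -> r0=0x55
body[5] xor  r6, r0, r2 -> r6=0x68
body[6] add  r6, r3, r4 -> r6=0x79
epilogue: pop r0=0x5e, sp=0xc5
r5 is caller-saved -> body value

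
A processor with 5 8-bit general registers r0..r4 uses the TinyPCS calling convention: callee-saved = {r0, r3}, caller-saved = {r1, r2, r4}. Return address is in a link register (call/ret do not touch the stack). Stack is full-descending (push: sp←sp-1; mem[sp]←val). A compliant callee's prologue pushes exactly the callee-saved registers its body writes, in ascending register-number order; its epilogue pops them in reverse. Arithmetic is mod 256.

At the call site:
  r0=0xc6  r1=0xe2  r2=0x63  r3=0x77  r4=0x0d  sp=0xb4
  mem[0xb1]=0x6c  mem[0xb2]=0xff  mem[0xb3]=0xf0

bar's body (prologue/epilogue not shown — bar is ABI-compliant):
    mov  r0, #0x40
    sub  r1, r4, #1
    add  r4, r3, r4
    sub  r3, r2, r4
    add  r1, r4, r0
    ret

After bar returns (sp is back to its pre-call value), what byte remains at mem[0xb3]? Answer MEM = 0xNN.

MEM = 0xc6

prologue: push r0 -> mem[0xb3]=0xc6, sp=0xb3
prologue: push r3 -> mem[0xb2]=0x77, sp=0xb2
body[0] mov  r0, #0x40 -> r0=0x40
body[1] sub  r1, r4, #1 -> r1=0x0c
body[2] add  r4, r3, r4 -> r4=0x84
body[3] sub  r3, r2, r4 -> r3=0xdf
body[4] add  r1, r4, r0 -> r1=0xc4
epilogue: pop r3=0x77, sp=0xb3
epilogue: pop r0=0xc6, sp=0xb4
prologue pushed ['r0', 'r3'] at ['0xb3', '0xb2']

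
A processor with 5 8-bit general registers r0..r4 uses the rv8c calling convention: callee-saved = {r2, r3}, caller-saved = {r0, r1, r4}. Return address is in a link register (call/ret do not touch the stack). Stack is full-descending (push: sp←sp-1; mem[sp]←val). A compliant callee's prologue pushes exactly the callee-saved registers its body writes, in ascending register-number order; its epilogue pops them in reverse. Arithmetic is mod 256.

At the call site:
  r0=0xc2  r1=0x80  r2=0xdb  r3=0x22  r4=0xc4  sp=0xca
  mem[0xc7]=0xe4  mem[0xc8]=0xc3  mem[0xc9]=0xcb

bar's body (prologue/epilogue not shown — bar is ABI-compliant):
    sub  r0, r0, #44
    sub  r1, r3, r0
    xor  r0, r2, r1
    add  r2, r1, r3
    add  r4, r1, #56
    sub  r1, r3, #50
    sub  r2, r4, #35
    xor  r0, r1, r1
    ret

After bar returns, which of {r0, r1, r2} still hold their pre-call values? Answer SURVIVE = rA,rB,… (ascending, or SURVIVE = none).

prologue: push r2 → mem[0xc9]=0xdb, sp=0xc9
body[0] sub  r0, r0, #44 → r0=0x96
body[1] sub  r1, r3, r0 → r1=0x8c
body[2] xor  r0, r2, r1 → r0=0x57
body[3] add  r2, r1, r3 → r2=0xae
body[4] add  r4, r1, #56 → r4=0xc4
body[5] sub  r1, r3, #50 → r1=0xf0
body[6] sub  r2, r4, #35 → r2=0xa1
body[7] xor  r0, r1, r1 → r0=0x00
epilogue: pop r2=0xdb, sp=0xca
r0: caller-saved, written=True
r1: caller-saved, written=True
r2: callee-saved, written=True

SURVIVE = r2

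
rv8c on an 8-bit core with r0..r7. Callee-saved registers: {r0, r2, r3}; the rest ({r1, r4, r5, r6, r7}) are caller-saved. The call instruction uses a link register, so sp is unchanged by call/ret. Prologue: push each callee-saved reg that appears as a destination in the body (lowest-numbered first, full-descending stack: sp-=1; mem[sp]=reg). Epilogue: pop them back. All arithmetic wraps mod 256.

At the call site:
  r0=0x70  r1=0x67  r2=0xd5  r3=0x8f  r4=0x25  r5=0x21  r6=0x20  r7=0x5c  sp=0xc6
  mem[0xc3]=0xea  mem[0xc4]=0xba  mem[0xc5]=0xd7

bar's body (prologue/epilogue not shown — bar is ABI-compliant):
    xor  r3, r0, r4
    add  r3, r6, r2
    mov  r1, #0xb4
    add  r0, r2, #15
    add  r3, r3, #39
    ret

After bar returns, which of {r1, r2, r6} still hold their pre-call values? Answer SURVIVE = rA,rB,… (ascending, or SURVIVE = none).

prologue: push r0 -> mem[0xc5]=0x70, sp=0xc5
prologue: push r3 -> mem[0xc4]=0x8f, sp=0xc4
body[0] xor  r3, r0, r4 -> r3=0x55
body[1] add  r3, r6, r2 -> r3=0xf5
body[2] mov  r1, #0xb4 -> r1=0xb4
body[3] add  r0, r2, #15 -> r0=0xe4
body[4] add  r3, r3, #39 -> r3=0x1c
epilogue: pop r3=0x8f, sp=0xc5
epilogue: pop r0=0x70, sp=0xc6
r1: caller-saved, written=True
r2: callee-saved, written=False
r6: caller-saved, written=False

SURVIVE = r2,r6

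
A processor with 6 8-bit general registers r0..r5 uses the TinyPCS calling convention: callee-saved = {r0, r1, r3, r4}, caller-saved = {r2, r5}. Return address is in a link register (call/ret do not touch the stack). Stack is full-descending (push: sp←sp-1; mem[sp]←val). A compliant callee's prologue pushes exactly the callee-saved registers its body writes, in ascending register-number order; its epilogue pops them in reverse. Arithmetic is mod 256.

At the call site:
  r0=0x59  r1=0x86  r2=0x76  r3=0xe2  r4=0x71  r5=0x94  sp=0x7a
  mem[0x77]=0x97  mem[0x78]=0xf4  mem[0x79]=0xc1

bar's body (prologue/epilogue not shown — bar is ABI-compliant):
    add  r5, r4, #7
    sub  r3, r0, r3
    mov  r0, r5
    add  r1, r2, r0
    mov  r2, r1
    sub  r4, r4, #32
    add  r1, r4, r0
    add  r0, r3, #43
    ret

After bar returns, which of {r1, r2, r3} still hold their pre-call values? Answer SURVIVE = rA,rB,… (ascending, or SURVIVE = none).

prologue: push r0 -> mem[0x79]=0x59, sp=0x79
prologue: push r1 -> mem[0x78]=0x86, sp=0x78
prologue: push r3 -> mem[0x77]=0xe2, sp=0x77
prologue: push r4 -> mem[0x76]=0x71, sp=0x76
body[0] add  r5, r4, #7 -> r5=0x78
body[1] sub  r3, r0, r3 -> r3=0x77
body[2] mov  r0, r5 -> r0=0x78
body[3] add  r1, r2, r0 -> r1=0xee
body[4] mov  r2, r1 -> r2=0xee
body[5] sub  r4, r4, #32 -> r4=0x51
body[6] add  r1, r4, r0 -> r1=0xc9
body[7] add  r0, r3, #43 -> r0=0xa2
epilogue: pop r4=0x71, sp=0x77
epilogue: pop r3=0xe2, sp=0x78
epilogue: pop r1=0x86, sp=0x79
epilogue: pop r0=0x59, sp=0x7a
r1: callee-saved, written=True
r2: caller-saved, written=True
r3: callee-saved, written=True

SURVIVE = r1,r3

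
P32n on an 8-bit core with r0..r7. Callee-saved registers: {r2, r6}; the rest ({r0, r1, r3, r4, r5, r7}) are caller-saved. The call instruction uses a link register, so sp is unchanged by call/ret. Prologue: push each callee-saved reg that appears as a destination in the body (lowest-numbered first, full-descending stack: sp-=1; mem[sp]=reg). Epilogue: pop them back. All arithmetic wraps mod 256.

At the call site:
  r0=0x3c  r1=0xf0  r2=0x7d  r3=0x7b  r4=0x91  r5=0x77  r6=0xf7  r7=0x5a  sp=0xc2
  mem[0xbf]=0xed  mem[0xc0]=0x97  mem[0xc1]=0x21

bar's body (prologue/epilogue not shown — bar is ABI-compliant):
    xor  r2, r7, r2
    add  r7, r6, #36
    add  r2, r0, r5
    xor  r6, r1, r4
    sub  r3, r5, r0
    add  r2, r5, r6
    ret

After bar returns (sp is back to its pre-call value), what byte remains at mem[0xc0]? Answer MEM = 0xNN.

prologue: push r2 → mem[0xc1]=0x7d, sp=0xc1
prologue: push r6 → mem[0xc0]=0xf7, sp=0xc0
body[0] xor  r2, r7, r2 → r2=0x27
body[1] add  r7, r6, #36 → r7=0x1b
body[2] add  r2, r0, r5 → r2=0xb3
body[3] xor  r6, r1, r4 → r6=0x61
body[4] sub  r3, r5, r0 → r3=0x3b
body[5] add  r2, r5, r6 → r2=0xd8
epilogue: pop r6=0xf7, sp=0xc1
epilogue: pop r2=0x7d, sp=0xc2
prologue pushed ['r2', 'r6'] at ['0xc1', '0xc0']

MEM = 0xf7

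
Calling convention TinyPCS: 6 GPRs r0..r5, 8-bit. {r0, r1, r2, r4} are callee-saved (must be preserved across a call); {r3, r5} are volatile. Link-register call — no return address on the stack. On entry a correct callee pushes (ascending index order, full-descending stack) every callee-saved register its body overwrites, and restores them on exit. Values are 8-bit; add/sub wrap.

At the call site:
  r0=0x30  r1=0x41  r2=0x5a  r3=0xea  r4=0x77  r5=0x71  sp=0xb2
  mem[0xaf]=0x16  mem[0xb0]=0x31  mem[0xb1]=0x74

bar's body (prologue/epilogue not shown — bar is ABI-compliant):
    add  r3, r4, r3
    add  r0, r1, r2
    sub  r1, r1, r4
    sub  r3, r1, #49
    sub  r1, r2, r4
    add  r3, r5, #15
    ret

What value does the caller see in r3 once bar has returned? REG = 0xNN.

REG = 0x80

prologue: push r0 → mem[0xb1]=0x30, sp=0xb1
prologue: push r1 → mem[0xb0]=0x41, sp=0xb0
body[0] add  r3, r4, r3 → r3=0x61
body[1] add  r0, r1, r2 → r0=0x9b
body[2] sub  r1, r1, r4 → r1=0xca
body[3] sub  r3, r1, #49 → r3=0x99
body[4] sub  r1, r2, r4 → r1=0xe3
body[5] add  r3, r5, #15 → r3=0x80
epilogue: pop r1=0x41, sp=0xb1
epilogue: pop r0=0x30, sp=0xb2
r3 is caller-saved → body value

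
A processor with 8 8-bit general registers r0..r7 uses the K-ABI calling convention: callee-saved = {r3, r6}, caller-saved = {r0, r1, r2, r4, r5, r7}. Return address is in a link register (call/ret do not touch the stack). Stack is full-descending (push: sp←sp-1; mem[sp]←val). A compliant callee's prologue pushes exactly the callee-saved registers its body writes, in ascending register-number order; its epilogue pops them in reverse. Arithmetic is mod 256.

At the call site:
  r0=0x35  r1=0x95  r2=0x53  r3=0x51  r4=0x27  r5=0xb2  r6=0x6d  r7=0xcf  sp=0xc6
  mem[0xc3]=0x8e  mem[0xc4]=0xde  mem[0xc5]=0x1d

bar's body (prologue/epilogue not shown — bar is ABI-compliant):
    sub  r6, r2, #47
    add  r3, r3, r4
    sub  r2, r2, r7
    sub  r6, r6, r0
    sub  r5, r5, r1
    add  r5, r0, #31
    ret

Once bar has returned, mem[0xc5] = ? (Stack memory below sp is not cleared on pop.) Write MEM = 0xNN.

MEM = 0x51

prologue: push r3 -> mem[0xc5]=0x51, sp=0xc5
prologue: push r6 -> mem[0xc4]=0x6d, sp=0xc4
body[0] sub  r6, r2, #47 -> r6=0x24
body[1] add  r3, r3, r4 -> r3=0x78
body[2] sub  r2, r2, r7 -> r2=0x84
body[3] sub  r6, r6, r0 -> r6=0xef
body[4] sub  r5, r5, r1 -> r5=0x1d
body[5] add  r5, r0, #31 -> r5=0x54
epilogue: pop r6=0x6d, sp=0xc5
epilogue: pop r3=0x51, sp=0xc6
prologue pushed ['r3', 'r6'] at ['0xc5', '0xc4']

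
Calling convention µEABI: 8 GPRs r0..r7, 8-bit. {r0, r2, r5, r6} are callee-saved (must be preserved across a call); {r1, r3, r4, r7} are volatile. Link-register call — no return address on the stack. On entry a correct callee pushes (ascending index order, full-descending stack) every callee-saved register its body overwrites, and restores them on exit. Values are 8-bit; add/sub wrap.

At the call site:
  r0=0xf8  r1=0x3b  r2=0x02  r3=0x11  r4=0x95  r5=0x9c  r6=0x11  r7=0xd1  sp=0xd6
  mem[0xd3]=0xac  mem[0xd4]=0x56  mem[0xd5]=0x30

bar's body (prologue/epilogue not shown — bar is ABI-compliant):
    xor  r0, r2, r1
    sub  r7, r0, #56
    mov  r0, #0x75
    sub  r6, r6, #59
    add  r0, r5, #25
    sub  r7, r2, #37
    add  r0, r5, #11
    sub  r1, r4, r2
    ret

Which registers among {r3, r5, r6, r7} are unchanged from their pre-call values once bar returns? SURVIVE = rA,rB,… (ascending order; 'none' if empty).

prologue: push r0 -> mem[0xd5]=0xf8, sp=0xd5
prologue: push r6 -> mem[0xd4]=0x11, sp=0xd4
body[0] xor  r0, r2, r1 -> r0=0x39
body[1] sub  r7, r0, #56 -> r7=0x01
body[2] mov  r0, #0x75 -> r0=0x75
body[3] sub  r6, r6, #59 -> r6=0xd6
body[4] add  r0, r5, #25 -> r0=0xb5
body[5] sub  r7, r2, #37 -> r7=0xdd
body[6] add  r0, r5, #11 -> r0=0xa7
body[7] sub  r1, r4, r2 -> r1=0x93
epilogue: pop r6=0x11, sp=0xd5
epilogue: pop r0=0xf8, sp=0xd6
r3: caller-saved, written=False
r5: callee-saved, written=False
r6: callee-saved, written=True
r7: caller-saved, written=True

SURVIVE = r3,r5,r6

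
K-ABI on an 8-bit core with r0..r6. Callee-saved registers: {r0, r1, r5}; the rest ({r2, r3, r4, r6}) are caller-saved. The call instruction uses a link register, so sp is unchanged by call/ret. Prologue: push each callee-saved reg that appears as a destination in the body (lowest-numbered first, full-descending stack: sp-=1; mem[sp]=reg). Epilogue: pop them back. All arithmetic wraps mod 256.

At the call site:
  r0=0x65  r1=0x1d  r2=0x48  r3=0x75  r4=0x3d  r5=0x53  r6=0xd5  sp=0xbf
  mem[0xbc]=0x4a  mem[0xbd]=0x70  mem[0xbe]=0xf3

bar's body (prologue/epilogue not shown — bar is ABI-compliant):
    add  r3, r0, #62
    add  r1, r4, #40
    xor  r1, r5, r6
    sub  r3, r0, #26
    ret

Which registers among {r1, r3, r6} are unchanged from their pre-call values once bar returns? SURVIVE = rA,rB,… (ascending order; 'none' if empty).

SURVIVE = r1,r6

prologue: push r1 → mem[0xbe]=0x1d, sp=0xbe
body[0] add  r3, r0, #62 → r3=0xa3
body[1] add  r1, r4, #40 → r1=0x65
body[2] xor  r1, r5, r6 → r1=0x86
body[3] sub  r3, r0, #26 → r3=0x4b
epilogue: pop r1=0x1d, sp=0xbf
r1: callee-saved, written=True
r3: caller-saved, written=True
r6: caller-saved, written=False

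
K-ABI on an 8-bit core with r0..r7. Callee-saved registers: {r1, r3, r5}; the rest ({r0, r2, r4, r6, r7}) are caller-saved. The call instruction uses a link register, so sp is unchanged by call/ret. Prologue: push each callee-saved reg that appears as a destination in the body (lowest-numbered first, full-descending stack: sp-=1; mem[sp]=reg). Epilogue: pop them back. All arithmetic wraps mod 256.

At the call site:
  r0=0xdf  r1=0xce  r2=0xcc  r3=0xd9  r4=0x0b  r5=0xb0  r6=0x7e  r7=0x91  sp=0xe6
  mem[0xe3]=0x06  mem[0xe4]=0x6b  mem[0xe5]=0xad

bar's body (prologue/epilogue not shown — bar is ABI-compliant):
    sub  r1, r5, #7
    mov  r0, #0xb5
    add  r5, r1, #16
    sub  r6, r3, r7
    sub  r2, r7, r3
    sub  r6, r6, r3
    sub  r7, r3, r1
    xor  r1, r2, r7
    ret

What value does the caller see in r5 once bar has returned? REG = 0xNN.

prologue: push r1 -> mem[0xe5]=0xce, sp=0xe5
prologue: push r5 -> mem[0xe4]=0xb0, sp=0xe4
body[0] sub  r1, r5, #7 -> r1=0xa9
body[1] mov  r0, #0xb5 -> r0=0xb5
body[2] add  r5, r1, #16 -> r5=0xb9
body[3] sub  r6, r3, r7 -> r6=0x48
body[4] sub  r2, r7, r3 -> r2=0xb8
body[5] sub  r6, r6, r3 -> r6=0x6f
body[6] sub  r7, r3, r1 -> r7=0x30
body[7] xor  r1, r2, r7 -> r1=0x88
epilogue: pop r5=0xb0, sp=0xe5
epilogue: pop r1=0xce, sp=0xe6
r5 is callee-saved -> restored

REG = 0xb0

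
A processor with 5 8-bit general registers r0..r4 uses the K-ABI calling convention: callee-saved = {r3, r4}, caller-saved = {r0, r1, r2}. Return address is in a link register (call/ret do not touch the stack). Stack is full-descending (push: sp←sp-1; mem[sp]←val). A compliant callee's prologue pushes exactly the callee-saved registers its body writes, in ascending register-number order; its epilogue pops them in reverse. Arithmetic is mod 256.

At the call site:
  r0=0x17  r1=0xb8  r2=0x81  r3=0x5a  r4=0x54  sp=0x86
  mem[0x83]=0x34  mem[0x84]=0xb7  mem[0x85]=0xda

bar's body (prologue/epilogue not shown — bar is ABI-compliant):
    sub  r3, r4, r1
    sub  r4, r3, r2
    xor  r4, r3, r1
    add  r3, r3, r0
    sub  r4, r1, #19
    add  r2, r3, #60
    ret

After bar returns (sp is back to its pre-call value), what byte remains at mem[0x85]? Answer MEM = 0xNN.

MEM = 0x5a

prologue: push r3 -> mem[0x85]=0x5a, sp=0x85
prologue: push r4 -> mem[0x84]=0x54, sp=0x84
body[0] sub  r3, r4, r1 -> r3=0x9c
body[1] sub  r4, r3, r2 -> r4=0x1b
body[2] xor  r4, r3, r1 -> r4=0x24
body[3] add  r3, r3, r0 -> r3=0xb3
body[4] sub  r4, r1, #19 -> r4=0xa5
body[5] add  r2, r3, #60 -> r2=0xef
epilogue: pop r4=0x54, sp=0x85
epilogue: pop r3=0x5a, sp=0x86
prologue pushed ['r3', 'r4'] at ['0x85', '0x84']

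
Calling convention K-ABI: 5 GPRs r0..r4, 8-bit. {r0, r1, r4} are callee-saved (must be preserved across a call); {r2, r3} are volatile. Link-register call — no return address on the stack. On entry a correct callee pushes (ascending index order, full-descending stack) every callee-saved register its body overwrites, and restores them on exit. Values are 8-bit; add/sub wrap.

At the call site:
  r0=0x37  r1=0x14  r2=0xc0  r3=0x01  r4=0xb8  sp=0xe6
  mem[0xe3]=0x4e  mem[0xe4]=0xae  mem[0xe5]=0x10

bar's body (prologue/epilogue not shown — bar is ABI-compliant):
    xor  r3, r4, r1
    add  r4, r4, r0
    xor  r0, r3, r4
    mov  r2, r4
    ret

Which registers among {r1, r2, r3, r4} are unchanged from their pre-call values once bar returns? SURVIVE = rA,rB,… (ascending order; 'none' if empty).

prologue: push r0 -> mem[0xe5]=0x37, sp=0xe5
prologue: push r4 -> mem[0xe4]=0xb8, sp=0xe4
body[0] xor  r3, r4, r1 -> r3=0xac
body[1] add  r4, r4, r0 -> r4=0xef
body[2] xor  r0, r3, r4 -> r0=0x43
body[3] mov  r2, r4 -> r2=0xef
epilogue: pop r4=0xb8, sp=0xe5
epilogue: pop r0=0x37, sp=0xe6
r1: callee-saved, written=False
r2: caller-saved, written=True
r3: caller-saved, written=True
r4: callee-saved, written=True

SURVIVE = r1,r4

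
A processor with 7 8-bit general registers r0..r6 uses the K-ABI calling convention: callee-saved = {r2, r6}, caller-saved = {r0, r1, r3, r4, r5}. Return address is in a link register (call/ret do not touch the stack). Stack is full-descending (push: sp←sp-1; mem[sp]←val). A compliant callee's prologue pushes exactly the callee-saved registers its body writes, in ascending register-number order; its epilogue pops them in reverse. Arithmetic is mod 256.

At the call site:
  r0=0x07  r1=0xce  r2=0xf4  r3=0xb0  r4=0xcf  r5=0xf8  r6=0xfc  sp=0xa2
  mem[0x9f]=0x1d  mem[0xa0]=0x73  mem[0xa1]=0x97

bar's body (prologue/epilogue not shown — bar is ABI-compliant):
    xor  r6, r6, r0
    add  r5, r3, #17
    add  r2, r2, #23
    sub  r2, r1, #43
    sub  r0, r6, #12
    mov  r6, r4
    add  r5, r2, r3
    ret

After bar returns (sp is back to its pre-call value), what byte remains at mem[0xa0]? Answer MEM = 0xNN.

prologue: push r2 -> mem[0xa1]=0xf4, sp=0xa1
prologue: push r6 -> mem[0xa0]=0xfc, sp=0xa0
body[0] xor  r6, r6, r0 -> r6=0xfb
body[1] add  r5, r3, #17 -> r5=0xc1
body[2] add  r2, r2, #23 -> r2=0x0b
body[3] sub  r2, r1, #43 -> r2=0xa3
body[4] sub  r0, r6, #12 -> r0=0xef
body[5] mov  r6, r4 -> r6=0xcf
body[6] add  r5, r2, r3 -> r5=0x53
epilogue: pop r6=0xfc, sp=0xa1
epilogue: pop r2=0xf4, sp=0xa2
prologue pushed ['r2', 'r6'] at ['0xa1', '0xa0']

MEM = 0xfc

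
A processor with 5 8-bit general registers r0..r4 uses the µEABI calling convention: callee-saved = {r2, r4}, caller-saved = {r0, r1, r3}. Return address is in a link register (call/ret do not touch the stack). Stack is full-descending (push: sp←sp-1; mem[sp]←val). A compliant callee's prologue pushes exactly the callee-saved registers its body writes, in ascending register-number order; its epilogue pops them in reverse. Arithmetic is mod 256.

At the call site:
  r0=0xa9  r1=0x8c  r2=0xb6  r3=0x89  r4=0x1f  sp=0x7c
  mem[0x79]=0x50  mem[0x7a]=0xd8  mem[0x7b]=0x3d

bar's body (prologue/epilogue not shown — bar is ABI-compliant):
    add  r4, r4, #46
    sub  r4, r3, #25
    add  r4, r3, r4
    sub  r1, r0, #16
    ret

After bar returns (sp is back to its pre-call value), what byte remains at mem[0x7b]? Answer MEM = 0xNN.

prologue: push r4 -> mem[0x7b]=0x1f, sp=0x7b
body[0] add  r4, r4, #46 -> r4=0x4d
body[1] sub  r4, r3, #25 -> r4=0x70
body[2] add  r4, r3, r4 -> r4=0xf9
body[3] sub  r1, r0, #16 -> r1=0x99
epilogue: pop r4=0x1f, sp=0x7c
prologue pushed ['r4'] at ['0x7b']

MEM = 0x1f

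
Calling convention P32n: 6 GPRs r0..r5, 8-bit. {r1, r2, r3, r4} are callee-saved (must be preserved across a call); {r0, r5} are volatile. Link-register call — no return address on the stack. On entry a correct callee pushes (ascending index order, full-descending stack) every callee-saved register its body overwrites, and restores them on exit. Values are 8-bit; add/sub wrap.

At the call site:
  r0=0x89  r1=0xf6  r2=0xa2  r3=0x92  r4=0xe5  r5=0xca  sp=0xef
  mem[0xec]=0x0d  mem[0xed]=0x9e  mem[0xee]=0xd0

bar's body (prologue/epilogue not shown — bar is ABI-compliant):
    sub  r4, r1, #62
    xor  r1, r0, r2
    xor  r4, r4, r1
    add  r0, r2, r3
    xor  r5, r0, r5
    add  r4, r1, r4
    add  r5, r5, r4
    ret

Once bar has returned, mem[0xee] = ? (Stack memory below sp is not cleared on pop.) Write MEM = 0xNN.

MEM = 0xf6

prologue: push r1 → mem[0xee]=0xf6, sp=0xee
prologue: push r4 → mem[0xed]=0xe5, sp=0xed
body[0] sub  r4, r1, #62 → r4=0xb8
body[1] xor  r1, r0, r2 → r1=0x2b
body[2] xor  r4, r4, r1 → r4=0x93
body[3] add  r0, r2, r3 → r0=0x34
body[4] xor  r5, r0, r5 → r5=0xfe
body[5] add  r4, r1, r4 → r4=0xbe
body[6] add  r5, r5, r4 → r5=0xbc
epilogue: pop r4=0xe5, sp=0xee
epilogue: pop r1=0xf6, sp=0xef
prologue pushed ['r1', 'r4'] at ['0xee', '0xed']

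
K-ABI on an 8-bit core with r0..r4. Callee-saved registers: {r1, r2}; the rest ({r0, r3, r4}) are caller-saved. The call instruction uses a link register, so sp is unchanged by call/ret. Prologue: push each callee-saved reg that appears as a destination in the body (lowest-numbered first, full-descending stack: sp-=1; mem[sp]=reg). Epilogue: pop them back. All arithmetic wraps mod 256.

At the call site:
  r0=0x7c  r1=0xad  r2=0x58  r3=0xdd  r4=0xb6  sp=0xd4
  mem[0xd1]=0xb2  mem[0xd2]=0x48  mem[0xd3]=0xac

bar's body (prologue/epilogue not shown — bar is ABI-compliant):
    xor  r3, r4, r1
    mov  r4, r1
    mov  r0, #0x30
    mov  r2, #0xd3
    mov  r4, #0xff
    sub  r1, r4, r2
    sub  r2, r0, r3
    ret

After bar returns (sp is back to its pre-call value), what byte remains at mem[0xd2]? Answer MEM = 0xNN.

MEM = 0x58

prologue: push r1 -> mem[0xd3]=0xad, sp=0xd3
prologue: push r2 -> mem[0xd2]=0x58, sp=0xd2
body[0] xor  r3, r4, r1 -> r3=0x1b
body[1] mov  r4, r1 -> r4=0xad
body[2] mov  r0, #0x30 -> r0=0x30
body[3] mov  r2, #0xd3 -> r2=0xd3
body[4] mov  r4, #0xff -> r4=0xff
body[5] sub  r1, r4, r2 -> r1=0x2c
body[6] sub  r2, r0, r3 -> r2=0x15
epilogue: pop r2=0x58, sp=0xd3
epilogue: pop r1=0xad, sp=0xd4
prologue pushed ['r1', 'r2'] at ['0xd3', '0xd2']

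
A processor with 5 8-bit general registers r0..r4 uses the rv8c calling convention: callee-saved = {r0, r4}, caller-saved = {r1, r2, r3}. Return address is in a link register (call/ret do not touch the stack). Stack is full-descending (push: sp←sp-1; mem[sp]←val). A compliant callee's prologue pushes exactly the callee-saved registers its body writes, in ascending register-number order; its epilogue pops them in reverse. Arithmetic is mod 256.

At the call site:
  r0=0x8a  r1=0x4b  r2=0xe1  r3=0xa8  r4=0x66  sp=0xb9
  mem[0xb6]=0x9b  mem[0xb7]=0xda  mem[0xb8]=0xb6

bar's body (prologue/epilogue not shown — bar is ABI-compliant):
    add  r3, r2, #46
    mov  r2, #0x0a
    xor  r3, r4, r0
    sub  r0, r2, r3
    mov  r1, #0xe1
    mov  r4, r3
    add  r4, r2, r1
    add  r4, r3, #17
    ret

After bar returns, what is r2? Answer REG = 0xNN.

prologue: push r0 -> mem[0xb8]=0x8a, sp=0xb8
prologue: push r4 -> mem[0xb7]=0x66, sp=0xb7
body[0] add  r3, r2, #46 -> r3=0x0f
body[1] mov  r2, #0x0a -> r2=0x0a
body[2] xor  r3, r4, r0 -> r3=0xec
body[3] sub  r0, r2, r3 -> r0=0x1e
body[4] mov  r1, #0xe1 -> r1=0xe1
body[5] mov  r4, r3 -> r4=0xec
body[6] add  r4, r2, r1 -> r4=0xeb
body[7] add  r4, r3, #17 -> r4=0xfd
epilogue: pop r4=0x66, sp=0xb8
epilogue: pop r0=0x8a, sp=0xb9
r2 is caller-saved -> body value

REG = 0x0a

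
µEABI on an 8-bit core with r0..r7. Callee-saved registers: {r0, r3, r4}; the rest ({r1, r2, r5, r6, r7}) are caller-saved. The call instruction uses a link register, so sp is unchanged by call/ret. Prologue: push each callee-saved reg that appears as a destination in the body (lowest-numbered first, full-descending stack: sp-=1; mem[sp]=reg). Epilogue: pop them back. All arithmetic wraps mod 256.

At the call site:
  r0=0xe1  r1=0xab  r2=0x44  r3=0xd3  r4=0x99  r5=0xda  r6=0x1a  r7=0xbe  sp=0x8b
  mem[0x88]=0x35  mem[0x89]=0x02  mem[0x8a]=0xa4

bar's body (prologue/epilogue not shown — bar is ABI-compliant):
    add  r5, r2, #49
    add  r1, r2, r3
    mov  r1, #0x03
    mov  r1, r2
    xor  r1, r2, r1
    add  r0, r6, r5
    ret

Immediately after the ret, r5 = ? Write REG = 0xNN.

REG = 0x75

prologue: push r0 → mem[0x8a]=0xe1, sp=0x8a
body[0] add  r5, r2, #49 → r5=0x75
body[1] add  r1, r2, r3 → r1=0x17
body[2] mov  r1, #0x03 → r1=0x03
body[3] mov  r1, r2 → r1=0x44
body[4] xor  r1, r2, r1 → r1=0x00
body[5] add  r0, r6, r5 → r0=0x8f
epilogue: pop r0=0xe1, sp=0x8b
r5 is caller-saved → body value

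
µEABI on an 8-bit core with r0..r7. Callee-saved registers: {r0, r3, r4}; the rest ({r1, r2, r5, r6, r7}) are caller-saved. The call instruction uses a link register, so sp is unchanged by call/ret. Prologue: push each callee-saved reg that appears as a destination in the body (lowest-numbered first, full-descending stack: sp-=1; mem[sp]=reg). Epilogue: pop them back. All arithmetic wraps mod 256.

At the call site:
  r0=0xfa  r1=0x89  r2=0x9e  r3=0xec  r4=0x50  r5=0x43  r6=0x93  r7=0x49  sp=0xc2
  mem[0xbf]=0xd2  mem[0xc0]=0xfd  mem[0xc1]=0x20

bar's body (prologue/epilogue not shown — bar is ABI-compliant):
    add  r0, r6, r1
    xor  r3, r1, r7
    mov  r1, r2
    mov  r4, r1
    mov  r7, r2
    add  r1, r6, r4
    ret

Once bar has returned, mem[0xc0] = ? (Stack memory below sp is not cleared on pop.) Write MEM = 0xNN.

prologue: push r0 → mem[0xc1]=0xfa, sp=0xc1
prologue: push r3 → mem[0xc0]=0xec, sp=0xc0
prologue: push r4 → mem[0xbf]=0x50, sp=0xbf
body[0] add  r0, r6, r1 → r0=0x1c
body[1] xor  r3, r1, r7 → r3=0xc0
body[2] mov  r1, r2 → r1=0x9e
body[3] mov  r4, r1 → r4=0x9e
body[4] mov  r7, r2 → r7=0x9e
body[5] add  r1, r6, r4 → r1=0x31
epilogue: pop r4=0x50, sp=0xc0
epilogue: pop r3=0xec, sp=0xc1
epilogue: pop r0=0xfa, sp=0xc2
prologue pushed ['r0', 'r3', 'r4'] at ['0xc1', '0xc0', '0xbf']

MEM = 0xec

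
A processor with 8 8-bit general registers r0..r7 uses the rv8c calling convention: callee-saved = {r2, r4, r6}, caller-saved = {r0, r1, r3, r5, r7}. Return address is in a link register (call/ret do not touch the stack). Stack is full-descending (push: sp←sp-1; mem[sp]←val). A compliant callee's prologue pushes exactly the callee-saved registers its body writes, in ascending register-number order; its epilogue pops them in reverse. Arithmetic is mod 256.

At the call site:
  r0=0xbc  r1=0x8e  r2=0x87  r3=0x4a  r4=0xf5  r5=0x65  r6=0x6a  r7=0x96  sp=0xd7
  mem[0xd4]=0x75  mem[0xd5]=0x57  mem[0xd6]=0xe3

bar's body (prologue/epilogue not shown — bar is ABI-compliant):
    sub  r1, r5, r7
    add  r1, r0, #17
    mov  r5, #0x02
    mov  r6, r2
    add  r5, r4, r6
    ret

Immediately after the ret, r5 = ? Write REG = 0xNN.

REG = 0x7c

prologue: push r6 -> mem[0xd6]=0x6a, sp=0xd6
body[0] sub  r1, r5, r7 -> r1=0xcf
body[1] add  r1, r0, #17 -> r1=0xcd
body[2] mov  r5, #0x02 -> r5=0x02
body[3] mov  r6, r2 -> r6=0x87
body[4] add  r5, r4, r6 -> r5=0x7c
epilogue: pop r6=0x6a, sp=0xd7
r5 is caller-saved -> body value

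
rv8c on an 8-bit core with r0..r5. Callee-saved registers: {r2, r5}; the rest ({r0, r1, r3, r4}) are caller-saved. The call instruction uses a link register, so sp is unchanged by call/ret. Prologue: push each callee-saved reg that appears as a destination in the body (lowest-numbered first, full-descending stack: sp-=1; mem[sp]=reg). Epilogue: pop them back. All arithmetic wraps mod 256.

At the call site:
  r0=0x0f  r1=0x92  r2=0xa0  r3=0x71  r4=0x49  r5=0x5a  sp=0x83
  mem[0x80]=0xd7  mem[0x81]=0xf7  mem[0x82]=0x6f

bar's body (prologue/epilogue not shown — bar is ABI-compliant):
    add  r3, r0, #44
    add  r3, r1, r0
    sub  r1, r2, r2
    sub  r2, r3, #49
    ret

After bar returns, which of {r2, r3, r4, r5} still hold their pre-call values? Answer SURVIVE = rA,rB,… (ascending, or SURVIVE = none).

SURVIVE = r2,r4,r5

prologue: push r2 -> mem[0x82]=0xa0, sp=0x82
body[0] add  r3, r0, #44 -> r3=0x3b
body[1] add  r3, r1, r0 -> r3=0xa1
body[2] sub  r1, r2, r2 -> r1=0x00
body[3] sub  r2, r3, #49 -> r2=0x70
epilogue: pop r2=0xa0, sp=0x83
r2: callee-saved, written=True
r3: caller-saved, written=True
r4: caller-saved, written=False
r5: callee-saved, written=False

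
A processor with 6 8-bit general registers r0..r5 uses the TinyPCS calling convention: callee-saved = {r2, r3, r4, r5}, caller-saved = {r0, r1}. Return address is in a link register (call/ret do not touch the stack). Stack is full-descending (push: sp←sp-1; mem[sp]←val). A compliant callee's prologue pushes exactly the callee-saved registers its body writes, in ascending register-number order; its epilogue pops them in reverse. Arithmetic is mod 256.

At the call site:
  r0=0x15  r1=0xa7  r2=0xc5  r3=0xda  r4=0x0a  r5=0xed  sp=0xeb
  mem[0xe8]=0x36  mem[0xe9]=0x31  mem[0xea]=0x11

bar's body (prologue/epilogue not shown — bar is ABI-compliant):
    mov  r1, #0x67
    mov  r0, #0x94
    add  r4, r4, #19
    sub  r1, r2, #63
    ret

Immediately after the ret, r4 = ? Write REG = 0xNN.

prologue: push r4 → mem[0xea]=0x0a, sp=0xea
body[0] mov  r1, #0x67 → r1=0x67
body[1] mov  r0, #0x94 → r0=0x94
body[2] add  r4, r4, #19 → r4=0x1d
body[3] sub  r1, r2, #63 → r1=0x86
epilogue: pop r4=0x0a, sp=0xeb
r4 is callee-saved → restored

REG = 0x0a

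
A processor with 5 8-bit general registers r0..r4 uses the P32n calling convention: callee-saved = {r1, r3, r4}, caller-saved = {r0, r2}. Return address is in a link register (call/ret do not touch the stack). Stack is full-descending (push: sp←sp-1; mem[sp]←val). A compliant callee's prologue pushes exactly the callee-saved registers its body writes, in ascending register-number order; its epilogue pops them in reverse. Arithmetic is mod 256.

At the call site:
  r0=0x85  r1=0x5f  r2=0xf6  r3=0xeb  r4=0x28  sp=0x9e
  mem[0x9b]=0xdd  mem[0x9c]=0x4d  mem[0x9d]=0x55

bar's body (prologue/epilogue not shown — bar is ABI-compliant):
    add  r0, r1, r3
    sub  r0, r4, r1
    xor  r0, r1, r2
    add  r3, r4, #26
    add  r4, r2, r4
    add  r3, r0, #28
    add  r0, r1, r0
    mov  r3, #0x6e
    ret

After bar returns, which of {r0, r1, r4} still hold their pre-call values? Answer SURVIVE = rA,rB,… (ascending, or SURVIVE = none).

SURVIVE = r1,r4

prologue: push r3 → mem[0x9d]=0xeb, sp=0x9d
prologue: push r4 → mem[0x9c]=0x28, sp=0x9c
body[0] add  r0, r1, r3 → r0=0x4a
body[1] sub  r0, r4, r1 → r0=0xc9
body[2] xor  r0, r1, r2 → r0=0xa9
body[3] add  r3, r4, #26 → r3=0x42
body[4] add  r4, r2, r4 → r4=0x1e
body[5] add  r3, r0, #28 → r3=0xc5
body[6] add  r0, r1, r0 → r0=0x08
body[7] mov  r3, #0x6e → r3=0x6e
epilogue: pop r4=0x28, sp=0x9d
epilogue: pop r3=0xeb, sp=0x9e
r0: caller-saved, written=True
r1: callee-saved, written=False
r4: callee-saved, written=True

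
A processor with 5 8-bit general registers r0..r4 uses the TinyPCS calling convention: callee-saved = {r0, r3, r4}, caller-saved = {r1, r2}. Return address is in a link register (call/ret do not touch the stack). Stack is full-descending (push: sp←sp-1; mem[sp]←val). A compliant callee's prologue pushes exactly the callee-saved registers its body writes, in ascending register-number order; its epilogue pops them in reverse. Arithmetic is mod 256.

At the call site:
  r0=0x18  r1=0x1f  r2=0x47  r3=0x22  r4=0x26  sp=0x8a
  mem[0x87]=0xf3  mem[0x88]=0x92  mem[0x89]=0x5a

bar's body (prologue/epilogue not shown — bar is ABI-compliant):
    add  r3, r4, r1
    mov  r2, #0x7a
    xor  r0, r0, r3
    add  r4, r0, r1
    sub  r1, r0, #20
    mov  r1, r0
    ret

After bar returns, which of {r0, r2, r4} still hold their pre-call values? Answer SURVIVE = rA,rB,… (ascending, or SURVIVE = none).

prologue: push r0 → mem[0x89]=0x18, sp=0x89
prologue: push r3 → mem[0x88]=0x22, sp=0x88
prologue: push r4 → mem[0x87]=0x26, sp=0x87
body[0] add  r3, r4, r1 → r3=0x45
body[1] mov  r2, #0x7a → r2=0x7a
body[2] xor  r0, r0, r3 → r0=0x5d
body[3] add  r4, r0, r1 → r4=0x7c
body[4] sub  r1, r0, #20 → r1=0x49
body[5] mov  r1, r0 → r1=0x5d
epilogue: pop r4=0x26, sp=0x88
epilogue: pop r3=0x22, sp=0x89
epilogue: pop r0=0x18, sp=0x8a
r0: callee-saved, written=True
r2: caller-saved, written=True
r4: callee-saved, written=True

SURVIVE = r0,r4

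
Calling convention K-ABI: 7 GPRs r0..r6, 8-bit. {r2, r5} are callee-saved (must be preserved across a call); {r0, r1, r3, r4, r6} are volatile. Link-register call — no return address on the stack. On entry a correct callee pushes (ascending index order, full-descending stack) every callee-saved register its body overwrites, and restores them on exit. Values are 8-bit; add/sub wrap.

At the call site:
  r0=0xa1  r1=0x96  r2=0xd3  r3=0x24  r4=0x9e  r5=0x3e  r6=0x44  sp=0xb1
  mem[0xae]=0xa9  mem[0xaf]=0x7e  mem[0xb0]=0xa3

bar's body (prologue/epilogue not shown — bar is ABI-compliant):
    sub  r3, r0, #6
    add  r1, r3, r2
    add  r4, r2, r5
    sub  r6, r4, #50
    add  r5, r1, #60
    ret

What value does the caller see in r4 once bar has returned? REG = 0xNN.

prologue: push r5 → mem[0xb0]=0x3e, sp=0xb0
body[0] sub  r3, r0, #6 → r3=0x9b
body[1] add  r1, r3, r2 → r1=0x6e
body[2] add  r4, r2, r5 → r4=0x11
body[3] sub  r6, r4, #50 → r6=0xdf
body[4] add  r5, r1, #60 → r5=0xaa
epilogue: pop r5=0x3e, sp=0xb1
r4 is caller-saved → body value

REG = 0x11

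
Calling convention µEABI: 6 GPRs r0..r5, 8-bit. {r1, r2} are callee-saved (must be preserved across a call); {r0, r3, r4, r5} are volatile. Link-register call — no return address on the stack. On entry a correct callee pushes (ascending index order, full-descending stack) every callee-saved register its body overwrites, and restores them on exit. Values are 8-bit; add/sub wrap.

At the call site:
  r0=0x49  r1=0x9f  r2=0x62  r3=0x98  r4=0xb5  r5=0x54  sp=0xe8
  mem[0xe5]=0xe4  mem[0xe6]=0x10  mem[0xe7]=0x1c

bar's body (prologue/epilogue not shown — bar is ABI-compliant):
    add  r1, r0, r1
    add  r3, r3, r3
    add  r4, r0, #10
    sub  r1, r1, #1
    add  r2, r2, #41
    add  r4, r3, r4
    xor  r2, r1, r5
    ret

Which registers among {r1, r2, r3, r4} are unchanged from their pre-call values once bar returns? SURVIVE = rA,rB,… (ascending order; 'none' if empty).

prologue: push r1 → mem[0xe7]=0x9f, sp=0xe7
prologue: push r2 → mem[0xe6]=0x62, sp=0xe6
body[0] add  r1, r0, r1 → r1=0xe8
body[1] add  r3, r3, r3 → r3=0x30
body[2] add  r4, r0, #10 → r4=0x53
body[3] sub  r1, r1, #1 → r1=0xe7
body[4] add  r2, r2, #41 → r2=0x8b
body[5] add  r4, r3, r4 → r4=0x83
body[6] xor  r2, r1, r5 → r2=0xb3
epilogue: pop r2=0x62, sp=0xe7
epilogue: pop r1=0x9f, sp=0xe8
r1: callee-saved, written=True
r2: callee-saved, written=True
r3: caller-saved, written=True
r4: caller-saved, written=True

SURVIVE = r1,r2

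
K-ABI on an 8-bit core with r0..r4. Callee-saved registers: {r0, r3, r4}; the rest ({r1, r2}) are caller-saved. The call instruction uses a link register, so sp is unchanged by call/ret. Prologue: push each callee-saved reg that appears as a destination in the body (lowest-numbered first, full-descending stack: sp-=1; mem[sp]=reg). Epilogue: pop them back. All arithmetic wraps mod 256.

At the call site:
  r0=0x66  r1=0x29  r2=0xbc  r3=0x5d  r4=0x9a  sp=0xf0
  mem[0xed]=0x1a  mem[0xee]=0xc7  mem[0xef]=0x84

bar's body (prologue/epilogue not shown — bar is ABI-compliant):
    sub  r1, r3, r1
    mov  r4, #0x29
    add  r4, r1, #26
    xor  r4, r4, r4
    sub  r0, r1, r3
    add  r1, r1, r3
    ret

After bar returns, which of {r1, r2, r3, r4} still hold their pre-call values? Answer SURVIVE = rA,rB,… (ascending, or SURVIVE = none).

prologue: push r0 → mem[0xef]=0x66, sp=0xef
prologue: push r4 → mem[0xee]=0x9a, sp=0xee
body[0] sub  r1, r3, r1 → r1=0x34
body[1] mov  r4, #0x29 → r4=0x29
body[2] add  r4, r1, #26 → r4=0x4e
body[3] xor  r4, r4, r4 → r4=0x00
body[4] sub  r0, r1, r3 → r0=0xd7
body[5] add  r1, r1, r3 → r1=0x91
epilogue: pop r4=0x9a, sp=0xef
epilogue: pop r0=0x66, sp=0xf0
r1: caller-saved, written=True
r2: caller-saved, written=False
r3: callee-saved, written=False
r4: callee-saved, written=True

SURVIVE = r2,r3,r4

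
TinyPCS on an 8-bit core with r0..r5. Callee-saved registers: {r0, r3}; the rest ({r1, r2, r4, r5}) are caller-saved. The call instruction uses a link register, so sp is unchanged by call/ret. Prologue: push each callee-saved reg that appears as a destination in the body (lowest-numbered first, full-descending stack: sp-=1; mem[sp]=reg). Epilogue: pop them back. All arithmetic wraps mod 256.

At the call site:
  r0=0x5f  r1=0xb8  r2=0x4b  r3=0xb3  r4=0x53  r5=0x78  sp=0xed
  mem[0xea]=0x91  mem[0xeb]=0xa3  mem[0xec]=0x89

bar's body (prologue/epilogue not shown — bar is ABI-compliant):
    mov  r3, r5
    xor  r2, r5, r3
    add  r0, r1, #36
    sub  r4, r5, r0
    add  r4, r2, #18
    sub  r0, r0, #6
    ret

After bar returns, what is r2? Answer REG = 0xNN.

REG = 0x00

prologue: push r0 → mem[0xec]=0x5f, sp=0xec
prologue: push r3 → mem[0xeb]=0xb3, sp=0xeb
body[0] mov  r3, r5 → r3=0x78
body[1] xor  r2, r5, r3 → r2=0x00
body[2] add  r0, r1, #36 → r0=0xdc
body[3] sub  r4, r5, r0 → r4=0x9c
body[4] add  r4, r2, #18 → r4=0x12
body[5] sub  r0, r0, #6 → r0=0xd6
epilogue: pop r3=0xb3, sp=0xec
epilogue: pop r0=0x5f, sp=0xed
r2 is caller-saved → body value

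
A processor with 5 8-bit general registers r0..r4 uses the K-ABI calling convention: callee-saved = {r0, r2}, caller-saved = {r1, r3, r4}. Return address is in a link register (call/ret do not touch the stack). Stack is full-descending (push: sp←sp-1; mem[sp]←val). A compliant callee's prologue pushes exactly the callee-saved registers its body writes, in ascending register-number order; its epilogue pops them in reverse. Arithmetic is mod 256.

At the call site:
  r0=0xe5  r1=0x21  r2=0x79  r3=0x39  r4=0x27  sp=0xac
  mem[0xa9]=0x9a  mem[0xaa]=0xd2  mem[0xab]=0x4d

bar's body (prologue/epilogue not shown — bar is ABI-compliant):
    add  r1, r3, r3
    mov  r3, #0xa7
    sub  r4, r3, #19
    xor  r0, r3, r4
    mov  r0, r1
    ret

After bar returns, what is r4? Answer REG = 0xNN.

prologue: push r0 → mem[0xab]=0xe5, sp=0xab
body[0] add  r1, r3, r3 → r1=0x72
body[1] mov  r3, #0xa7 → r3=0xa7
body[2] sub  r4, r3, #19 → r4=0x94
body[3] xor  r0, r3, r4 → r0=0x33
body[4] mov  r0, r1 → r0=0x72
epilogue: pop r0=0xe5, sp=0xac
r4 is caller-saved → body value

REG = 0x94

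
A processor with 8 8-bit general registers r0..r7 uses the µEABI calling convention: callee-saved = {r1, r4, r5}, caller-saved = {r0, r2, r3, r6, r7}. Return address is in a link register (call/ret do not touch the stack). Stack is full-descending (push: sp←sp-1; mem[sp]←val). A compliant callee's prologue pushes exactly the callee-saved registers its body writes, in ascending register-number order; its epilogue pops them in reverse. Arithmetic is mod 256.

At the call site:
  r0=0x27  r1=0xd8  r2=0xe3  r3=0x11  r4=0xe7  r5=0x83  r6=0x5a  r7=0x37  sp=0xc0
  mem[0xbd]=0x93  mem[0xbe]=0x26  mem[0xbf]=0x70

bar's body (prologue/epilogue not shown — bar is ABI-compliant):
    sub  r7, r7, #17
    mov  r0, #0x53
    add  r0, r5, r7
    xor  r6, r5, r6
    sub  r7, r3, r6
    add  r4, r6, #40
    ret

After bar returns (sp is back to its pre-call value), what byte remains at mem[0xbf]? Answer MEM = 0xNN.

MEM = 0xe7

prologue: push r4 -> mem[0xbf]=0xe7, sp=0xbf
body[0] sub  r7, r7, #17 -> r7=0x26
body[1] mov  r0, #0x53 -> r0=0x53
body[2] add  r0, r5, r7 -> r0=0xa9
body[3] xor  r6, r5, r6 -> r6=0xd9
body[4] sub  r7, r3, r6 -> r7=0x38
body[5] add  r4, r6, #40 -> r4=0x01
epilogue: pop r4=0xe7, sp=0xc0
prologue pushed ['r4'] at ['0xbf']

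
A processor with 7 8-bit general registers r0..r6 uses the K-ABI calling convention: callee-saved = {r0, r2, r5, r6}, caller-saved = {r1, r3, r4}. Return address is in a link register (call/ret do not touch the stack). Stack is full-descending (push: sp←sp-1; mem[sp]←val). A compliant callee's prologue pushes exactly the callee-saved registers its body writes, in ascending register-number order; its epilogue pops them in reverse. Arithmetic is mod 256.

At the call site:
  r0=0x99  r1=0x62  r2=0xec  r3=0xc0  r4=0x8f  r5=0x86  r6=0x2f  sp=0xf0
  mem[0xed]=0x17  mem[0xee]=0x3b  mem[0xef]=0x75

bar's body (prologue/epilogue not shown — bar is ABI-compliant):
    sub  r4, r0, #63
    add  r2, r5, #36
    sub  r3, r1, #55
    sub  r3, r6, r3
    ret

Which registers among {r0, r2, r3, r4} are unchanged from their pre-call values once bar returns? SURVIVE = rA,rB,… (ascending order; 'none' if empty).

SURVIVE = r0,r2

prologue: push r2 -> mem[0xef]=0xec, sp=0xef
body[0] sub  r4, r0, #63 -> r4=0x5a
body[1] add  r2, r5, #36 -> r2=0xaa
body[2] sub  r3, r1, #55 -> r3=0x2b
body[3] sub  r3, r6, r3 -> r3=0x04
epilogue: pop r2=0xec, sp=0xf0
r0: callee-saved, written=False
r2: callee-saved, written=True
r3: caller-saved, written=True
r4: caller-saved, written=True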